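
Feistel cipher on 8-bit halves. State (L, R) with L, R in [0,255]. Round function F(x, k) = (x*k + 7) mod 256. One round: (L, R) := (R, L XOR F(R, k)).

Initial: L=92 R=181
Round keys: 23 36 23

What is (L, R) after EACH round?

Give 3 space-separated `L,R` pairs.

Answer: 181,22 22,170 170,91

Derivation:
Round 1 (k=23): L=181 R=22
Round 2 (k=36): L=22 R=170
Round 3 (k=23): L=170 R=91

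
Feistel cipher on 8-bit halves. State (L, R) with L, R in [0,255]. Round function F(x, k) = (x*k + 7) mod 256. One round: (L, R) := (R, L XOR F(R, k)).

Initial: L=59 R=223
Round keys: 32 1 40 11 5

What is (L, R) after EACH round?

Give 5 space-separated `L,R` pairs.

Answer: 223,220 220,60 60,187 187,44 44,88

Derivation:
Round 1 (k=32): L=223 R=220
Round 2 (k=1): L=220 R=60
Round 3 (k=40): L=60 R=187
Round 4 (k=11): L=187 R=44
Round 5 (k=5): L=44 R=88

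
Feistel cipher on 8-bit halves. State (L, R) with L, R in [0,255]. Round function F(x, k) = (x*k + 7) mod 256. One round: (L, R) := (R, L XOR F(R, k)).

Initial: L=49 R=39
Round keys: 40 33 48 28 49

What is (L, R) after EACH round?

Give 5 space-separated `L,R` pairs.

Round 1 (k=40): L=39 R=46
Round 2 (k=33): L=46 R=210
Round 3 (k=48): L=210 R=73
Round 4 (k=28): L=73 R=209
Round 5 (k=49): L=209 R=65

Answer: 39,46 46,210 210,73 73,209 209,65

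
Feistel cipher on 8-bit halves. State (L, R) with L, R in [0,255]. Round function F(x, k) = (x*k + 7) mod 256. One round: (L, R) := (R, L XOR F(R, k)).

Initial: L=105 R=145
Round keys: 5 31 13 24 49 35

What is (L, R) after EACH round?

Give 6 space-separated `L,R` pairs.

Answer: 145,181 181,99 99,187 187,236 236,136 136,115

Derivation:
Round 1 (k=5): L=145 R=181
Round 2 (k=31): L=181 R=99
Round 3 (k=13): L=99 R=187
Round 4 (k=24): L=187 R=236
Round 5 (k=49): L=236 R=136
Round 6 (k=35): L=136 R=115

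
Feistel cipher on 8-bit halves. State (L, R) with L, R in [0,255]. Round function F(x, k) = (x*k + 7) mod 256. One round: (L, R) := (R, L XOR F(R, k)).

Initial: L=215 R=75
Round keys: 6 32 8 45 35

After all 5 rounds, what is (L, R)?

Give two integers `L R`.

Answer: 192 62

Derivation:
Round 1 (k=6): L=75 R=30
Round 2 (k=32): L=30 R=140
Round 3 (k=8): L=140 R=121
Round 4 (k=45): L=121 R=192
Round 5 (k=35): L=192 R=62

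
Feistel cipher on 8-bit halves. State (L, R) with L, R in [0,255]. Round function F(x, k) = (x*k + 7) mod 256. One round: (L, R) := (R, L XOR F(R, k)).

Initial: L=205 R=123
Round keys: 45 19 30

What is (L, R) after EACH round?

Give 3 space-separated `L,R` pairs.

Round 1 (k=45): L=123 R=107
Round 2 (k=19): L=107 R=131
Round 3 (k=30): L=131 R=10

Answer: 123,107 107,131 131,10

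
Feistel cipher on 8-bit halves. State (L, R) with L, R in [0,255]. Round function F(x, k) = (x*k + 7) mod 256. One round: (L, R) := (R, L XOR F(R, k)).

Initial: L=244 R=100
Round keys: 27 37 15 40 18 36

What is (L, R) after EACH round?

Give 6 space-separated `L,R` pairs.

Round 1 (k=27): L=100 R=103
Round 2 (k=37): L=103 R=142
Round 3 (k=15): L=142 R=62
Round 4 (k=40): L=62 R=57
Round 5 (k=18): L=57 R=55
Round 6 (k=36): L=55 R=250

Answer: 100,103 103,142 142,62 62,57 57,55 55,250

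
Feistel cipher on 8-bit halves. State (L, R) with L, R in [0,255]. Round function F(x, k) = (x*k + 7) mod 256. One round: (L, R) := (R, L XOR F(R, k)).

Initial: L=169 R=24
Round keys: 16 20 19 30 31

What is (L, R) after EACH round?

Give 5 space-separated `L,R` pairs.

Round 1 (k=16): L=24 R=46
Round 2 (k=20): L=46 R=135
Round 3 (k=19): L=135 R=34
Round 4 (k=30): L=34 R=132
Round 5 (k=31): L=132 R=33

Answer: 24,46 46,135 135,34 34,132 132,33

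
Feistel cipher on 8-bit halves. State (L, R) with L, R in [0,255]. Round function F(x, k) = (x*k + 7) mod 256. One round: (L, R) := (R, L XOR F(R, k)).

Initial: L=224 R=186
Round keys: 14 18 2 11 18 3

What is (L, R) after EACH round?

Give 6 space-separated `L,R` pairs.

Answer: 186,211 211,103 103,6 6,46 46,69 69,248

Derivation:
Round 1 (k=14): L=186 R=211
Round 2 (k=18): L=211 R=103
Round 3 (k=2): L=103 R=6
Round 4 (k=11): L=6 R=46
Round 5 (k=18): L=46 R=69
Round 6 (k=3): L=69 R=248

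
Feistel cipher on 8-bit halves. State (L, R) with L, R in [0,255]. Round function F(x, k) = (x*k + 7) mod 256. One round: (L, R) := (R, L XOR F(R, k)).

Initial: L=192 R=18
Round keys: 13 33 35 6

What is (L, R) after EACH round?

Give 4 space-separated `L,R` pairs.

Round 1 (k=13): L=18 R=49
Round 2 (k=33): L=49 R=74
Round 3 (k=35): L=74 R=20
Round 4 (k=6): L=20 R=53

Answer: 18,49 49,74 74,20 20,53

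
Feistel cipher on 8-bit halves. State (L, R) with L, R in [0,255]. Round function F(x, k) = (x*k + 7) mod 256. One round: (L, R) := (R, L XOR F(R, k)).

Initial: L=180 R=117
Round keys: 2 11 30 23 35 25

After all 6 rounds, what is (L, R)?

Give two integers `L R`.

Answer: 27 242

Derivation:
Round 1 (k=2): L=117 R=69
Round 2 (k=11): L=69 R=139
Round 3 (k=30): L=139 R=20
Round 4 (k=23): L=20 R=88
Round 5 (k=35): L=88 R=27
Round 6 (k=25): L=27 R=242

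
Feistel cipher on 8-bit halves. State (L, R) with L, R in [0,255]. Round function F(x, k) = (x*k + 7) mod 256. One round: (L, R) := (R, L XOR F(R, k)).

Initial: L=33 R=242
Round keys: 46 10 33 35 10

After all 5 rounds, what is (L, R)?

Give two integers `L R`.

Round 1 (k=46): L=242 R=162
Round 2 (k=10): L=162 R=169
Round 3 (k=33): L=169 R=114
Round 4 (k=35): L=114 R=52
Round 5 (k=10): L=52 R=125

Answer: 52 125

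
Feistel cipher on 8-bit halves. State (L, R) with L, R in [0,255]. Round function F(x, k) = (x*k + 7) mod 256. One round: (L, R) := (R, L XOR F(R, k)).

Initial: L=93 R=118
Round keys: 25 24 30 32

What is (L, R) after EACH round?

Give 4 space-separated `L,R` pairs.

Round 1 (k=25): L=118 R=208
Round 2 (k=24): L=208 R=241
Round 3 (k=30): L=241 R=149
Round 4 (k=32): L=149 R=86

Answer: 118,208 208,241 241,149 149,86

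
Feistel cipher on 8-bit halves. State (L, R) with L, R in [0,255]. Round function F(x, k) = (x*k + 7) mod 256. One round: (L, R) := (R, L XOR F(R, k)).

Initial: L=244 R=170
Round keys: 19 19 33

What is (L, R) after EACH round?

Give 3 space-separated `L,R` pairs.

Answer: 170,81 81,160 160,246

Derivation:
Round 1 (k=19): L=170 R=81
Round 2 (k=19): L=81 R=160
Round 3 (k=33): L=160 R=246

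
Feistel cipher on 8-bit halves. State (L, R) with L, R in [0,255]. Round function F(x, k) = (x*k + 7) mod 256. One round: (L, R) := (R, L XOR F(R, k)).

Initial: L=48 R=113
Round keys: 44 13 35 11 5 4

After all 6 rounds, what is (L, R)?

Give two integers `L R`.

Round 1 (k=44): L=113 R=67
Round 2 (k=13): L=67 R=31
Round 3 (k=35): L=31 R=7
Round 4 (k=11): L=7 R=75
Round 5 (k=5): L=75 R=121
Round 6 (k=4): L=121 R=160

Answer: 121 160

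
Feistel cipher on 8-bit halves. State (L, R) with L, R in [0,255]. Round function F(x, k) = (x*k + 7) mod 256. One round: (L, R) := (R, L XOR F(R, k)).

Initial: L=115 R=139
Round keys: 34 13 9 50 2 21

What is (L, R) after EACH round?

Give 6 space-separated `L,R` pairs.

Answer: 139,14 14,54 54,227 227,107 107,62 62,118

Derivation:
Round 1 (k=34): L=139 R=14
Round 2 (k=13): L=14 R=54
Round 3 (k=9): L=54 R=227
Round 4 (k=50): L=227 R=107
Round 5 (k=2): L=107 R=62
Round 6 (k=21): L=62 R=118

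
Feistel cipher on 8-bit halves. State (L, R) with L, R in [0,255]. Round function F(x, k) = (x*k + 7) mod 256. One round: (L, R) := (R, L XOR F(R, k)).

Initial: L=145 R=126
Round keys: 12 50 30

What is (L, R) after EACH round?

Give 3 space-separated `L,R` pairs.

Round 1 (k=12): L=126 R=126
Round 2 (k=50): L=126 R=221
Round 3 (k=30): L=221 R=147

Answer: 126,126 126,221 221,147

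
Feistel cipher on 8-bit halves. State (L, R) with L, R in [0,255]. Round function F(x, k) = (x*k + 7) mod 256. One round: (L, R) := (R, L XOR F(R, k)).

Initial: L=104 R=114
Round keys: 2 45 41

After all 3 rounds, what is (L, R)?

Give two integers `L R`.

Round 1 (k=2): L=114 R=131
Round 2 (k=45): L=131 R=124
Round 3 (k=41): L=124 R=96

Answer: 124 96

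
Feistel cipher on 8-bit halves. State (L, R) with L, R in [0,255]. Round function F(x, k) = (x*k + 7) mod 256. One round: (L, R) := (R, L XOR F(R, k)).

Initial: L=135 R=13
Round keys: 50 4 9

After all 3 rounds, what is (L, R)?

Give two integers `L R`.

Round 1 (k=50): L=13 R=22
Round 2 (k=4): L=22 R=82
Round 3 (k=9): L=82 R=255

Answer: 82 255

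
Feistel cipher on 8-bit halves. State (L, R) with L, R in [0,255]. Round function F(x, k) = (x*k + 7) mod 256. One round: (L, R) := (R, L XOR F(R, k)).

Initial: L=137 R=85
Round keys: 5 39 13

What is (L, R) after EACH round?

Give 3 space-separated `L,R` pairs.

Answer: 85,57 57,227 227,183

Derivation:
Round 1 (k=5): L=85 R=57
Round 2 (k=39): L=57 R=227
Round 3 (k=13): L=227 R=183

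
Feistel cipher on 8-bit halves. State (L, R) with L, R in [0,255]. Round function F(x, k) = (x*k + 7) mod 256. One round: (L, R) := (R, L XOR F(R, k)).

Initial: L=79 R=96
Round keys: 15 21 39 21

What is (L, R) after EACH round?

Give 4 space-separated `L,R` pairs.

Round 1 (k=15): L=96 R=232
Round 2 (k=21): L=232 R=111
Round 3 (k=39): L=111 R=24
Round 4 (k=21): L=24 R=144

Answer: 96,232 232,111 111,24 24,144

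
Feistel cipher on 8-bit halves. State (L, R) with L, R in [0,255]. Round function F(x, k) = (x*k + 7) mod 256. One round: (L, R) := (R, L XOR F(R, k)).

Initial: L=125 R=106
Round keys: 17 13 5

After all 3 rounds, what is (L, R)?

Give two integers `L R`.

Round 1 (k=17): L=106 R=108
Round 2 (k=13): L=108 R=233
Round 3 (k=5): L=233 R=248

Answer: 233 248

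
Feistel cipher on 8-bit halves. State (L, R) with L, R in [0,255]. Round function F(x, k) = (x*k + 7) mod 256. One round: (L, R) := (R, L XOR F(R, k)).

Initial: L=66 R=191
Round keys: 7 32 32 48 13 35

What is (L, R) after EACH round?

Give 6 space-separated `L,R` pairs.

Round 1 (k=7): L=191 R=2
Round 2 (k=32): L=2 R=248
Round 3 (k=32): L=248 R=5
Round 4 (k=48): L=5 R=15
Round 5 (k=13): L=15 R=207
Round 6 (k=35): L=207 R=91

Answer: 191,2 2,248 248,5 5,15 15,207 207,91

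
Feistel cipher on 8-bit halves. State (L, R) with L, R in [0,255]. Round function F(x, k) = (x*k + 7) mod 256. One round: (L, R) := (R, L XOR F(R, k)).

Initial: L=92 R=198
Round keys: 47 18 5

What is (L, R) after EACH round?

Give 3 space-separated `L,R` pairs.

Answer: 198,61 61,151 151,199

Derivation:
Round 1 (k=47): L=198 R=61
Round 2 (k=18): L=61 R=151
Round 3 (k=5): L=151 R=199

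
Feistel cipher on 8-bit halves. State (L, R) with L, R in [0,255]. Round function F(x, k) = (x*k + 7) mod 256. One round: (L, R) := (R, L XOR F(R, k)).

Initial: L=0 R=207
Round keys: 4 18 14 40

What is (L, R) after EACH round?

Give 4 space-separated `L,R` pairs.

Answer: 207,67 67,114 114,0 0,117

Derivation:
Round 1 (k=4): L=207 R=67
Round 2 (k=18): L=67 R=114
Round 3 (k=14): L=114 R=0
Round 4 (k=40): L=0 R=117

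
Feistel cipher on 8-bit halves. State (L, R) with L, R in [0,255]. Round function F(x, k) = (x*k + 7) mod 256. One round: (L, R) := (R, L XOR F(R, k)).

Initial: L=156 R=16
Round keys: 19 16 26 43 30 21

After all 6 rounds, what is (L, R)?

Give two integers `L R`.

Round 1 (k=19): L=16 R=171
Round 2 (k=16): L=171 R=167
Round 3 (k=26): L=167 R=86
Round 4 (k=43): L=86 R=222
Round 5 (k=30): L=222 R=93
Round 6 (k=21): L=93 R=118

Answer: 93 118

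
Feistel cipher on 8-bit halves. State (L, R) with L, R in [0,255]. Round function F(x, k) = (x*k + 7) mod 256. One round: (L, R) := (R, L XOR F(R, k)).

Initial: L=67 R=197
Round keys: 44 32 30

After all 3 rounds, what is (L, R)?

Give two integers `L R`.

Answer: 194 99

Derivation:
Round 1 (k=44): L=197 R=160
Round 2 (k=32): L=160 R=194
Round 3 (k=30): L=194 R=99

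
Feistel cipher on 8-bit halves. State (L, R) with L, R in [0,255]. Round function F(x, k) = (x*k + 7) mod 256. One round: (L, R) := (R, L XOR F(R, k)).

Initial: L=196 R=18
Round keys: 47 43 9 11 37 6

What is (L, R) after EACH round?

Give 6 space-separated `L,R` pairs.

Answer: 18,145 145,112 112,102 102,25 25,194 194,138

Derivation:
Round 1 (k=47): L=18 R=145
Round 2 (k=43): L=145 R=112
Round 3 (k=9): L=112 R=102
Round 4 (k=11): L=102 R=25
Round 5 (k=37): L=25 R=194
Round 6 (k=6): L=194 R=138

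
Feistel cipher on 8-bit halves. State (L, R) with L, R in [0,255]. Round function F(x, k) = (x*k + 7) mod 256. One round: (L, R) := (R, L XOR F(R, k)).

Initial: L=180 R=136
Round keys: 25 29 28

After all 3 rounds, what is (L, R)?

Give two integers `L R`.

Round 1 (k=25): L=136 R=251
Round 2 (k=29): L=251 R=254
Round 3 (k=28): L=254 R=52

Answer: 254 52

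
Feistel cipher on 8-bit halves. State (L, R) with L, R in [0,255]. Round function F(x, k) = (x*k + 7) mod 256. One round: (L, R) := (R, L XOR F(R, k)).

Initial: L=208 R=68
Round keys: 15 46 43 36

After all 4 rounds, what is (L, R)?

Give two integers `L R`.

Answer: 189 46

Derivation:
Round 1 (k=15): L=68 R=211
Round 2 (k=46): L=211 R=181
Round 3 (k=43): L=181 R=189
Round 4 (k=36): L=189 R=46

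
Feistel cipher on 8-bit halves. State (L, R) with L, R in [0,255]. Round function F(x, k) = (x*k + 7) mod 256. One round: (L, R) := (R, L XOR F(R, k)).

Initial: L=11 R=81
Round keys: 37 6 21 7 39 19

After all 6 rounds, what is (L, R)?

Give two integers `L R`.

Answer: 120 56

Derivation:
Round 1 (k=37): L=81 R=183
Round 2 (k=6): L=183 R=0
Round 3 (k=21): L=0 R=176
Round 4 (k=7): L=176 R=215
Round 5 (k=39): L=215 R=120
Round 6 (k=19): L=120 R=56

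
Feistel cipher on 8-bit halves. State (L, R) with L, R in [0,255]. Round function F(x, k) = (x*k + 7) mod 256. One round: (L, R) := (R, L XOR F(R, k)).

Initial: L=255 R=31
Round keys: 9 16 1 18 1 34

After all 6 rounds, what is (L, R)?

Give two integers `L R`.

Answer: 60 52

Derivation:
Round 1 (k=9): L=31 R=225
Round 2 (k=16): L=225 R=8
Round 3 (k=1): L=8 R=238
Round 4 (k=18): L=238 R=203
Round 5 (k=1): L=203 R=60
Round 6 (k=34): L=60 R=52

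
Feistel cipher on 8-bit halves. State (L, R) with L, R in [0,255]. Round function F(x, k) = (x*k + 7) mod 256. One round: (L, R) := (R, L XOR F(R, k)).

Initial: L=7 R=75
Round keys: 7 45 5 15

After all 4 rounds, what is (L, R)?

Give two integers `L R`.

Answer: 99 193

Derivation:
Round 1 (k=7): L=75 R=19
Round 2 (k=45): L=19 R=21
Round 3 (k=5): L=21 R=99
Round 4 (k=15): L=99 R=193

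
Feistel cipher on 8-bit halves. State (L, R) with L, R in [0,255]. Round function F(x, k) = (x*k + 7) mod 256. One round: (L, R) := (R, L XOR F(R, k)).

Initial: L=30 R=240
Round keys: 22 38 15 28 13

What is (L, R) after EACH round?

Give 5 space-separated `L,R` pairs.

Round 1 (k=22): L=240 R=185
Round 2 (k=38): L=185 R=141
Round 3 (k=15): L=141 R=243
Round 4 (k=28): L=243 R=22
Round 5 (k=13): L=22 R=214

Answer: 240,185 185,141 141,243 243,22 22,214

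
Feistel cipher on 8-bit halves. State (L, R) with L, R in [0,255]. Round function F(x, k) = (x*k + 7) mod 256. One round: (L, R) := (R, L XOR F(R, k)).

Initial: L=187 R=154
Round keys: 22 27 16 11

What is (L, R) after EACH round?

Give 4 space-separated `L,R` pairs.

Answer: 154,248 248,181 181,175 175,57

Derivation:
Round 1 (k=22): L=154 R=248
Round 2 (k=27): L=248 R=181
Round 3 (k=16): L=181 R=175
Round 4 (k=11): L=175 R=57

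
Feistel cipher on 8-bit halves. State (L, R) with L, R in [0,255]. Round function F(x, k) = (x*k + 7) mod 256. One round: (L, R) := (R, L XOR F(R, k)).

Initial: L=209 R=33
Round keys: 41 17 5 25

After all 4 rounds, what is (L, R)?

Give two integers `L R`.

Answer: 37 29

Derivation:
Round 1 (k=41): L=33 R=129
Round 2 (k=17): L=129 R=185
Round 3 (k=5): L=185 R=37
Round 4 (k=25): L=37 R=29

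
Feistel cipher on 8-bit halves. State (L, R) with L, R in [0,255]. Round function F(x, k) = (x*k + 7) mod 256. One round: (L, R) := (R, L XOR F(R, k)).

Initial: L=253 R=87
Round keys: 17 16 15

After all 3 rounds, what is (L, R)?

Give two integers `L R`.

Round 1 (k=17): L=87 R=51
Round 2 (k=16): L=51 R=96
Round 3 (k=15): L=96 R=148

Answer: 96 148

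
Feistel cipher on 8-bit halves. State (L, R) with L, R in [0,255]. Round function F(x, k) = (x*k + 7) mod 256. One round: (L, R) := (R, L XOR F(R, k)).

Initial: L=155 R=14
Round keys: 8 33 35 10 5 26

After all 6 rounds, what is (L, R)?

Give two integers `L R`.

Round 1 (k=8): L=14 R=236
Round 2 (k=33): L=236 R=125
Round 3 (k=35): L=125 R=242
Round 4 (k=10): L=242 R=6
Round 5 (k=5): L=6 R=215
Round 6 (k=26): L=215 R=219

Answer: 215 219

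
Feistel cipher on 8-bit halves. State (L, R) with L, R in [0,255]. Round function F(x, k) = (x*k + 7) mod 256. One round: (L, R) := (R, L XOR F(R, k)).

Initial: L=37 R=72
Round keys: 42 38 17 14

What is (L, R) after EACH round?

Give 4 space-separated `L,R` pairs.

Answer: 72,242 242,187 187,128 128,188

Derivation:
Round 1 (k=42): L=72 R=242
Round 2 (k=38): L=242 R=187
Round 3 (k=17): L=187 R=128
Round 4 (k=14): L=128 R=188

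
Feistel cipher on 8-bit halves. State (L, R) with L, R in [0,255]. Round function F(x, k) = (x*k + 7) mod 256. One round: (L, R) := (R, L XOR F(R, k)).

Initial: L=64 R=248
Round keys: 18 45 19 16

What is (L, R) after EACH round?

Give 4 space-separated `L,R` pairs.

Round 1 (k=18): L=248 R=55
Round 2 (k=45): L=55 R=74
Round 3 (k=19): L=74 R=178
Round 4 (k=16): L=178 R=109

Answer: 248,55 55,74 74,178 178,109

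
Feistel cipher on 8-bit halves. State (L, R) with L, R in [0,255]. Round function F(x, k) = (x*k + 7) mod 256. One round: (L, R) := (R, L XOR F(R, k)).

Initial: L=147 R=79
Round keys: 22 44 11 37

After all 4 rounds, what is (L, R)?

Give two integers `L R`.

Answer: 245 96

Derivation:
Round 1 (k=22): L=79 R=66
Round 2 (k=44): L=66 R=16
Round 3 (k=11): L=16 R=245
Round 4 (k=37): L=245 R=96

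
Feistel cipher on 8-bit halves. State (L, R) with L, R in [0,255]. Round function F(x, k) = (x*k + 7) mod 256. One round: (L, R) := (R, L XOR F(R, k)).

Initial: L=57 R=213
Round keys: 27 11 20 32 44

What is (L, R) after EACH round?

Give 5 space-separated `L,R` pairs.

Answer: 213,71 71,193 193,92 92,70 70,83

Derivation:
Round 1 (k=27): L=213 R=71
Round 2 (k=11): L=71 R=193
Round 3 (k=20): L=193 R=92
Round 4 (k=32): L=92 R=70
Round 5 (k=44): L=70 R=83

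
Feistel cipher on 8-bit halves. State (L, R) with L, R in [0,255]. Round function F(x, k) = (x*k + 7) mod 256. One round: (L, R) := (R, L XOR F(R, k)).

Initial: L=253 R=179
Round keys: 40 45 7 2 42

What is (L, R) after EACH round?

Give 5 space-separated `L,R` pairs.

Answer: 179,2 2,210 210,199 199,71 71,106

Derivation:
Round 1 (k=40): L=179 R=2
Round 2 (k=45): L=2 R=210
Round 3 (k=7): L=210 R=199
Round 4 (k=2): L=199 R=71
Round 5 (k=42): L=71 R=106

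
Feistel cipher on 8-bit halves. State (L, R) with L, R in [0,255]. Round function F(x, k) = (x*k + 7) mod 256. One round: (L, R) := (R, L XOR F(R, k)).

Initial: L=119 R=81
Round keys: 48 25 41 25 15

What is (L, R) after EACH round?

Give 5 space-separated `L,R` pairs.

Round 1 (k=48): L=81 R=64
Round 2 (k=25): L=64 R=22
Round 3 (k=41): L=22 R=205
Round 4 (k=25): L=205 R=26
Round 5 (k=15): L=26 R=64

Answer: 81,64 64,22 22,205 205,26 26,64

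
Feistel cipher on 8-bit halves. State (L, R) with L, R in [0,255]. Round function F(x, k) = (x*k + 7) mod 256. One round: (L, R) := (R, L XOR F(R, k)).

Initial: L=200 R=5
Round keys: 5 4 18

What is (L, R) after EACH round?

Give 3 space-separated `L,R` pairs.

Answer: 5,232 232,162 162,131

Derivation:
Round 1 (k=5): L=5 R=232
Round 2 (k=4): L=232 R=162
Round 3 (k=18): L=162 R=131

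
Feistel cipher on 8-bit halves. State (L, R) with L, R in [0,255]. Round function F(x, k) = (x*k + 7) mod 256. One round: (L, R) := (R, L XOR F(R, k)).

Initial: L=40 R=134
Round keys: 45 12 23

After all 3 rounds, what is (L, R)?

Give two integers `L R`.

Answer: 101 167

Derivation:
Round 1 (k=45): L=134 R=189
Round 2 (k=12): L=189 R=101
Round 3 (k=23): L=101 R=167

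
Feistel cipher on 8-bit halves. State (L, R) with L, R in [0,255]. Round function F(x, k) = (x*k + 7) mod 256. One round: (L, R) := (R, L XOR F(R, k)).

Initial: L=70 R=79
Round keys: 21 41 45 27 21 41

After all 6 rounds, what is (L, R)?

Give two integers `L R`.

Answer: 144 255

Derivation:
Round 1 (k=21): L=79 R=196
Round 2 (k=41): L=196 R=36
Round 3 (k=45): L=36 R=159
Round 4 (k=27): L=159 R=232
Round 5 (k=21): L=232 R=144
Round 6 (k=41): L=144 R=255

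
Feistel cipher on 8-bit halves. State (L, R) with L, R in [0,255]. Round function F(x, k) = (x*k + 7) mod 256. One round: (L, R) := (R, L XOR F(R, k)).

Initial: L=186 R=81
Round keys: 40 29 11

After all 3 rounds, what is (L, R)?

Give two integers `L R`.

Answer: 57 111

Derivation:
Round 1 (k=40): L=81 R=21
Round 2 (k=29): L=21 R=57
Round 3 (k=11): L=57 R=111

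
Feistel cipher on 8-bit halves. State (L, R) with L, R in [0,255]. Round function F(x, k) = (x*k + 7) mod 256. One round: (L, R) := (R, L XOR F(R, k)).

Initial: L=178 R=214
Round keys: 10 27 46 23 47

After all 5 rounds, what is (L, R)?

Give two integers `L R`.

Round 1 (k=10): L=214 R=209
Round 2 (k=27): L=209 R=196
Round 3 (k=46): L=196 R=238
Round 4 (k=23): L=238 R=173
Round 5 (k=47): L=173 R=36

Answer: 173 36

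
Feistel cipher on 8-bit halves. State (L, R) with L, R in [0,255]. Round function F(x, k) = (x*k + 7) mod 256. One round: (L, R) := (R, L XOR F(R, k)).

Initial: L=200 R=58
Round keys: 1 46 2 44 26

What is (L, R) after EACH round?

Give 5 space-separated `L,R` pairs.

Answer: 58,137 137,159 159,204 204,136 136,27

Derivation:
Round 1 (k=1): L=58 R=137
Round 2 (k=46): L=137 R=159
Round 3 (k=2): L=159 R=204
Round 4 (k=44): L=204 R=136
Round 5 (k=26): L=136 R=27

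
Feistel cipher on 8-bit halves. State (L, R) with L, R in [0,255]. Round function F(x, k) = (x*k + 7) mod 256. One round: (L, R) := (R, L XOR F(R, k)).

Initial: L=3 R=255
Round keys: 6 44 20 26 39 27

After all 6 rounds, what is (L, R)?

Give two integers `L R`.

Answer: 195 177

Derivation:
Round 1 (k=6): L=255 R=2
Round 2 (k=44): L=2 R=160
Round 3 (k=20): L=160 R=133
Round 4 (k=26): L=133 R=41
Round 5 (k=39): L=41 R=195
Round 6 (k=27): L=195 R=177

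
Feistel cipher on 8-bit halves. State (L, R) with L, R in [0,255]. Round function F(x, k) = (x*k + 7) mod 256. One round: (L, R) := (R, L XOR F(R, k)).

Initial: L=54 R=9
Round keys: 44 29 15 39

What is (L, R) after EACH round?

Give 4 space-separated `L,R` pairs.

Round 1 (k=44): L=9 R=165
Round 2 (k=29): L=165 R=177
Round 3 (k=15): L=177 R=195
Round 4 (k=39): L=195 R=13

Answer: 9,165 165,177 177,195 195,13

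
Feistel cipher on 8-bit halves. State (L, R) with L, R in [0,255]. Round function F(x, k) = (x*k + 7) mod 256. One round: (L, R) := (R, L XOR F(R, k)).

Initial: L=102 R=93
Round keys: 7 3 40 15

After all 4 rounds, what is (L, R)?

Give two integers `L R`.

Round 1 (k=7): L=93 R=244
Round 2 (k=3): L=244 R=190
Round 3 (k=40): L=190 R=67
Round 4 (k=15): L=67 R=74

Answer: 67 74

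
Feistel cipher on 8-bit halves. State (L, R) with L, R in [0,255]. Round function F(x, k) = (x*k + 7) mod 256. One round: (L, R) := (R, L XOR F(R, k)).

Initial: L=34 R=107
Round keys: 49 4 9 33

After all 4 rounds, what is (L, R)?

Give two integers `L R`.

Answer: 243 182

Derivation:
Round 1 (k=49): L=107 R=160
Round 2 (k=4): L=160 R=236
Round 3 (k=9): L=236 R=243
Round 4 (k=33): L=243 R=182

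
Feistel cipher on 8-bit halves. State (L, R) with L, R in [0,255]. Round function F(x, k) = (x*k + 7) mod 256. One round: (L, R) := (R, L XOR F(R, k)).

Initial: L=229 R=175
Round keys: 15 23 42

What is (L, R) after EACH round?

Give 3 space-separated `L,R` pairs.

Round 1 (k=15): L=175 R=173
Round 2 (k=23): L=173 R=61
Round 3 (k=42): L=61 R=164

Answer: 175,173 173,61 61,164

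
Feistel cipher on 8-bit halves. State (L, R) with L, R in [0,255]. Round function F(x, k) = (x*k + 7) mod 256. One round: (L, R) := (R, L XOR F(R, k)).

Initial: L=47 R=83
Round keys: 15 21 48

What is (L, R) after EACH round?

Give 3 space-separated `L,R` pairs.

Answer: 83,203 203,253 253,188

Derivation:
Round 1 (k=15): L=83 R=203
Round 2 (k=21): L=203 R=253
Round 3 (k=48): L=253 R=188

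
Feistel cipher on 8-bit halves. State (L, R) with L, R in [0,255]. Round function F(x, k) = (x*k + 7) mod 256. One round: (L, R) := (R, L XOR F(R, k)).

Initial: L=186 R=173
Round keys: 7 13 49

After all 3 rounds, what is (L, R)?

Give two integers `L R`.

Answer: 178 97

Derivation:
Round 1 (k=7): L=173 R=120
Round 2 (k=13): L=120 R=178
Round 3 (k=49): L=178 R=97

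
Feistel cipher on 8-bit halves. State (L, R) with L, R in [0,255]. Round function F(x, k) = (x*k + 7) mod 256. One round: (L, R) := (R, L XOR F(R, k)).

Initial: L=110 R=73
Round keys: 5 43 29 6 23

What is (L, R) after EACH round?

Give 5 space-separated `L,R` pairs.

Round 1 (k=5): L=73 R=26
Round 2 (k=43): L=26 R=44
Round 3 (k=29): L=44 R=25
Round 4 (k=6): L=25 R=177
Round 5 (k=23): L=177 R=247

Answer: 73,26 26,44 44,25 25,177 177,247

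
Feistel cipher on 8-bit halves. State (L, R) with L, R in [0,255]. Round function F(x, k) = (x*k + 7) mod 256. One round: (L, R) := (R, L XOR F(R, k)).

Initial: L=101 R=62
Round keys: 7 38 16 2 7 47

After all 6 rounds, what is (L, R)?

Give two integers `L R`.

Answer: 144 123

Derivation:
Round 1 (k=7): L=62 R=220
Round 2 (k=38): L=220 R=145
Round 3 (k=16): L=145 R=203
Round 4 (k=2): L=203 R=12
Round 5 (k=7): L=12 R=144
Round 6 (k=47): L=144 R=123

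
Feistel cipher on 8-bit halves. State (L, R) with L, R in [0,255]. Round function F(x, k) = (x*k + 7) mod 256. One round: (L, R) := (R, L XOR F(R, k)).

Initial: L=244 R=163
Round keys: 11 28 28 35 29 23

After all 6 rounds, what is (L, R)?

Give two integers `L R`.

Round 1 (k=11): L=163 R=252
Round 2 (k=28): L=252 R=52
Round 3 (k=28): L=52 R=75
Round 4 (k=35): L=75 R=124
Round 5 (k=29): L=124 R=88
Round 6 (k=23): L=88 R=147

Answer: 88 147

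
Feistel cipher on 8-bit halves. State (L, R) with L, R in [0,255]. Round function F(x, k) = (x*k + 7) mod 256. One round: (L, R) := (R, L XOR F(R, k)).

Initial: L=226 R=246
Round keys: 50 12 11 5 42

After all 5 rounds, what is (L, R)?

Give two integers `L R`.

Round 1 (k=50): L=246 R=241
Round 2 (k=12): L=241 R=165
Round 3 (k=11): L=165 R=239
Round 4 (k=5): L=239 R=23
Round 5 (k=42): L=23 R=34

Answer: 23 34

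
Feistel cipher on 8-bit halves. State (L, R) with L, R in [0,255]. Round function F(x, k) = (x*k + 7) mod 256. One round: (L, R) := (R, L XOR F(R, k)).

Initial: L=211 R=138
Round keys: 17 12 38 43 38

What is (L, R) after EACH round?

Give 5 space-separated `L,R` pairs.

Answer: 138,226 226,21 21,199 199,97 97,170

Derivation:
Round 1 (k=17): L=138 R=226
Round 2 (k=12): L=226 R=21
Round 3 (k=38): L=21 R=199
Round 4 (k=43): L=199 R=97
Round 5 (k=38): L=97 R=170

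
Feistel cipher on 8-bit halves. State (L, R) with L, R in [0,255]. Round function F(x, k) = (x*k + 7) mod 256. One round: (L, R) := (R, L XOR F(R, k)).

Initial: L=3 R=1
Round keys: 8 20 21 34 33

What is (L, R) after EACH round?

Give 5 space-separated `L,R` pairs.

Round 1 (k=8): L=1 R=12
Round 2 (k=20): L=12 R=246
Round 3 (k=21): L=246 R=57
Round 4 (k=34): L=57 R=111
Round 5 (k=33): L=111 R=111

Answer: 1,12 12,246 246,57 57,111 111,111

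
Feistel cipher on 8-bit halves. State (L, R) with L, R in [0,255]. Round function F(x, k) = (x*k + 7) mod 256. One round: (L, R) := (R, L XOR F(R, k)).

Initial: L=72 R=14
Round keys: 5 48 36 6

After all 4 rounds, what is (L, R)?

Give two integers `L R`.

Answer: 14 162

Derivation:
Round 1 (k=5): L=14 R=5
Round 2 (k=48): L=5 R=249
Round 3 (k=36): L=249 R=14
Round 4 (k=6): L=14 R=162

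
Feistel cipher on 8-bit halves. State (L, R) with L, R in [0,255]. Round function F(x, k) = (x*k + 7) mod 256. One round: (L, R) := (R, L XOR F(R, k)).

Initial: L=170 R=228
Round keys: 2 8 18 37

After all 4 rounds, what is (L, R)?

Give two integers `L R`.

Round 1 (k=2): L=228 R=101
Round 2 (k=8): L=101 R=203
Round 3 (k=18): L=203 R=40
Round 4 (k=37): L=40 R=4

Answer: 40 4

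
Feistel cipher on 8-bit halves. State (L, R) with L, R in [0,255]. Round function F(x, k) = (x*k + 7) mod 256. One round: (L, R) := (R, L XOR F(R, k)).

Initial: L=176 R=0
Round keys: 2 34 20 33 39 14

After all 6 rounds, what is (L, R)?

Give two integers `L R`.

Answer: 157 107

Derivation:
Round 1 (k=2): L=0 R=183
Round 2 (k=34): L=183 R=85
Round 3 (k=20): L=85 R=28
Round 4 (k=33): L=28 R=246
Round 5 (k=39): L=246 R=157
Round 6 (k=14): L=157 R=107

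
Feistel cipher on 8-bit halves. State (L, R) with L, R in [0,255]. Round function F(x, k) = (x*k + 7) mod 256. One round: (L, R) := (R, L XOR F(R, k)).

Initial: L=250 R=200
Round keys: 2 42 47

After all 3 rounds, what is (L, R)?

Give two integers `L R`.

Round 1 (k=2): L=200 R=109
Round 2 (k=42): L=109 R=33
Round 3 (k=47): L=33 R=123

Answer: 33 123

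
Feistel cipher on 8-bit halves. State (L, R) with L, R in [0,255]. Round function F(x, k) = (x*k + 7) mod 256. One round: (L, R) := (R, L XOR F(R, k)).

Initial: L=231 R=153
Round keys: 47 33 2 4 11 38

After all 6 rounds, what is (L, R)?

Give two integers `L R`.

Round 1 (k=47): L=153 R=249
Round 2 (k=33): L=249 R=185
Round 3 (k=2): L=185 R=128
Round 4 (k=4): L=128 R=190
Round 5 (k=11): L=190 R=177
Round 6 (k=38): L=177 R=243

Answer: 177 243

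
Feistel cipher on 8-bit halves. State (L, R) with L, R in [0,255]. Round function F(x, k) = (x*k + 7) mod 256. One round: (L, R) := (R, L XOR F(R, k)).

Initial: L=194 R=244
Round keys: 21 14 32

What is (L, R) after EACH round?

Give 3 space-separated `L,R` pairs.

Answer: 244,201 201,241 241,238

Derivation:
Round 1 (k=21): L=244 R=201
Round 2 (k=14): L=201 R=241
Round 3 (k=32): L=241 R=238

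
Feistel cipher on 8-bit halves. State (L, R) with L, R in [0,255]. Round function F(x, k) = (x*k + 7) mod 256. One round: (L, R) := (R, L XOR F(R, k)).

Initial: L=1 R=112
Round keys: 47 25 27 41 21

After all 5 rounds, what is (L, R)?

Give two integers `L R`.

Answer: 26 233

Derivation:
Round 1 (k=47): L=112 R=150
Round 2 (k=25): L=150 R=221
Round 3 (k=27): L=221 R=192
Round 4 (k=41): L=192 R=26
Round 5 (k=21): L=26 R=233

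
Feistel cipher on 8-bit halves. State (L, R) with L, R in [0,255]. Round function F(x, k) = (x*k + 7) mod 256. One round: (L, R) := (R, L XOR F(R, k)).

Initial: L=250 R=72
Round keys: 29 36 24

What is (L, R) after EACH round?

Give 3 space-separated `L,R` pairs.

Answer: 72,213 213,179 179,26

Derivation:
Round 1 (k=29): L=72 R=213
Round 2 (k=36): L=213 R=179
Round 3 (k=24): L=179 R=26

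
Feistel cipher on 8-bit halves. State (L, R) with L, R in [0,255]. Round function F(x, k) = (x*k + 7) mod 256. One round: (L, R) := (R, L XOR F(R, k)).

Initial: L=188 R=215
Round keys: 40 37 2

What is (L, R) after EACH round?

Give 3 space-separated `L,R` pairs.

Round 1 (k=40): L=215 R=35
Round 2 (k=37): L=35 R=193
Round 3 (k=2): L=193 R=170

Answer: 215,35 35,193 193,170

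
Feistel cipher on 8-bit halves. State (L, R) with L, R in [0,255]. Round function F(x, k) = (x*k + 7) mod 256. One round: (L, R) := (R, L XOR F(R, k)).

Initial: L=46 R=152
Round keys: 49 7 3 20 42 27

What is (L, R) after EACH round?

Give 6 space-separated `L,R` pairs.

Round 1 (k=49): L=152 R=49
Round 2 (k=7): L=49 R=198
Round 3 (k=3): L=198 R=104
Round 4 (k=20): L=104 R=225
Round 5 (k=42): L=225 R=153
Round 6 (k=27): L=153 R=203

Answer: 152,49 49,198 198,104 104,225 225,153 153,203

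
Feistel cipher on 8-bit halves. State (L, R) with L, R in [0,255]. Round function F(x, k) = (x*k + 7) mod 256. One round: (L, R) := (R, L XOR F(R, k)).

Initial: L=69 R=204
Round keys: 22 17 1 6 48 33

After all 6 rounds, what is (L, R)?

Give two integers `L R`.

Round 1 (k=22): L=204 R=202
Round 2 (k=17): L=202 R=189
Round 3 (k=1): L=189 R=14
Round 4 (k=6): L=14 R=230
Round 5 (k=48): L=230 R=41
Round 6 (k=33): L=41 R=182

Answer: 41 182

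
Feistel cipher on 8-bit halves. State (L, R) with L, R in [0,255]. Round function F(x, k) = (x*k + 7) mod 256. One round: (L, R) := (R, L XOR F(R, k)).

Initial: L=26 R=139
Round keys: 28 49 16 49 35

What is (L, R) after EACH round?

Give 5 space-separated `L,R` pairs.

Answer: 139,33 33,211 211,22 22,238 238,135

Derivation:
Round 1 (k=28): L=139 R=33
Round 2 (k=49): L=33 R=211
Round 3 (k=16): L=211 R=22
Round 4 (k=49): L=22 R=238
Round 5 (k=35): L=238 R=135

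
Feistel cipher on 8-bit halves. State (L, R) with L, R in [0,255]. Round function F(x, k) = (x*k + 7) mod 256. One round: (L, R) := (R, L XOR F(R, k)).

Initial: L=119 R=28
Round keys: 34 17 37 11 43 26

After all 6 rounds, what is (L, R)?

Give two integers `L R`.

Round 1 (k=34): L=28 R=200
Round 2 (k=17): L=200 R=83
Round 3 (k=37): L=83 R=206
Round 4 (k=11): L=206 R=178
Round 5 (k=43): L=178 R=35
Round 6 (k=26): L=35 R=39

Answer: 35 39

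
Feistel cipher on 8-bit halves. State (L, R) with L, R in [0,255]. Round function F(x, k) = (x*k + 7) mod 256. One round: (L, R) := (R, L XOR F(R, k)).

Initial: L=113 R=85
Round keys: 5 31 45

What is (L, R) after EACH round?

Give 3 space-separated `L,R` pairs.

Round 1 (k=5): L=85 R=193
Round 2 (k=31): L=193 R=51
Round 3 (k=45): L=51 R=63

Answer: 85,193 193,51 51,63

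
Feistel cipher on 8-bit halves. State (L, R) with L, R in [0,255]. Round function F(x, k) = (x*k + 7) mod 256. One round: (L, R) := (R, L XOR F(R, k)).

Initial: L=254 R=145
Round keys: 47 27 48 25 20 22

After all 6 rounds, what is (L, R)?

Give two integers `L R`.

Answer: 56 231

Derivation:
Round 1 (k=47): L=145 R=88
Round 2 (k=27): L=88 R=222
Round 3 (k=48): L=222 R=255
Round 4 (k=25): L=255 R=48
Round 5 (k=20): L=48 R=56
Round 6 (k=22): L=56 R=231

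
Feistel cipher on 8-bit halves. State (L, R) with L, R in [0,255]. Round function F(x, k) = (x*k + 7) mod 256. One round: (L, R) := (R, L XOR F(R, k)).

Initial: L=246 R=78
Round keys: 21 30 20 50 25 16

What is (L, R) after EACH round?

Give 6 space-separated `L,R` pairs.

Round 1 (k=21): L=78 R=155
Round 2 (k=30): L=155 R=127
Round 3 (k=20): L=127 R=104
Round 4 (k=50): L=104 R=40
Round 5 (k=25): L=40 R=135
Round 6 (k=16): L=135 R=95

Answer: 78,155 155,127 127,104 104,40 40,135 135,95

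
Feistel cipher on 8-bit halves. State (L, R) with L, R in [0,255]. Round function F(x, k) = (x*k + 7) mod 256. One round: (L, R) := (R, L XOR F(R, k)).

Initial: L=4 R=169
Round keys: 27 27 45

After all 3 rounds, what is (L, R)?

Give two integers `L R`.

Round 1 (k=27): L=169 R=222
Round 2 (k=27): L=222 R=216
Round 3 (k=45): L=216 R=33

Answer: 216 33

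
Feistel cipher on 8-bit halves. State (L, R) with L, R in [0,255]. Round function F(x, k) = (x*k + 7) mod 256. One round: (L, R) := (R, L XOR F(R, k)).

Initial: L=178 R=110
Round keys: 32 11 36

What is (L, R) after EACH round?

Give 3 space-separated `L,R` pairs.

Round 1 (k=32): L=110 R=117
Round 2 (k=11): L=117 R=96
Round 3 (k=36): L=96 R=242

Answer: 110,117 117,96 96,242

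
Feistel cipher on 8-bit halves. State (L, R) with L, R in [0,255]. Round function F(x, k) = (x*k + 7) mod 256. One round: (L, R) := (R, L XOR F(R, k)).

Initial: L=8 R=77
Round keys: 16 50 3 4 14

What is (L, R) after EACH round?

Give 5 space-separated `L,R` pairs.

Answer: 77,223 223,216 216,80 80,159 159,233

Derivation:
Round 1 (k=16): L=77 R=223
Round 2 (k=50): L=223 R=216
Round 3 (k=3): L=216 R=80
Round 4 (k=4): L=80 R=159
Round 5 (k=14): L=159 R=233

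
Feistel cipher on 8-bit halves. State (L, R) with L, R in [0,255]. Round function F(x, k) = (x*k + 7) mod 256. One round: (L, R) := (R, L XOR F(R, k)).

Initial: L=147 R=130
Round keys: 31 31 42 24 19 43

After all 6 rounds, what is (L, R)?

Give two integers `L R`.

Round 1 (k=31): L=130 R=86
Round 2 (k=31): L=86 R=243
Round 3 (k=42): L=243 R=179
Round 4 (k=24): L=179 R=60
Round 5 (k=19): L=60 R=200
Round 6 (k=43): L=200 R=163

Answer: 200 163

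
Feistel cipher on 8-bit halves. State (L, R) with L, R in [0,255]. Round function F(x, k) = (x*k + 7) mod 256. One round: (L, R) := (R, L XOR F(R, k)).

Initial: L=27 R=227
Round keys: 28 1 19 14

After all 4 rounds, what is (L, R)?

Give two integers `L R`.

Answer: 115 117

Derivation:
Round 1 (k=28): L=227 R=192
Round 2 (k=1): L=192 R=36
Round 3 (k=19): L=36 R=115
Round 4 (k=14): L=115 R=117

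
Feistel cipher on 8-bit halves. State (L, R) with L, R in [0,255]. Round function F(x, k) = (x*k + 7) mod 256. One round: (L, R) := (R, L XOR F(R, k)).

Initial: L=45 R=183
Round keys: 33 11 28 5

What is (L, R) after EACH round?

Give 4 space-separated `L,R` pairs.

Answer: 183,179 179,15 15,24 24,112

Derivation:
Round 1 (k=33): L=183 R=179
Round 2 (k=11): L=179 R=15
Round 3 (k=28): L=15 R=24
Round 4 (k=5): L=24 R=112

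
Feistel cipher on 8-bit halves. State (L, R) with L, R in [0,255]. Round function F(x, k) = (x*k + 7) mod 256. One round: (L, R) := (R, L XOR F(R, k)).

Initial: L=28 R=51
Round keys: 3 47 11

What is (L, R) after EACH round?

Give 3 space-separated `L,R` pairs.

Answer: 51,188 188,184 184,83

Derivation:
Round 1 (k=3): L=51 R=188
Round 2 (k=47): L=188 R=184
Round 3 (k=11): L=184 R=83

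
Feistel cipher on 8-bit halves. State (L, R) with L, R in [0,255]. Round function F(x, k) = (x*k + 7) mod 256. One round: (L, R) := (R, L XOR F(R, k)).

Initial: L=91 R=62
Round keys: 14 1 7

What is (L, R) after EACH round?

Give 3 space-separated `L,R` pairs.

Round 1 (k=14): L=62 R=48
Round 2 (k=1): L=48 R=9
Round 3 (k=7): L=9 R=118

Answer: 62,48 48,9 9,118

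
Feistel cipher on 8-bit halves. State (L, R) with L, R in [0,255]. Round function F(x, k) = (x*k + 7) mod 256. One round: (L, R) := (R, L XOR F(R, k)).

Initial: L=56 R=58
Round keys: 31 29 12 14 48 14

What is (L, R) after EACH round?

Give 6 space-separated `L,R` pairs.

Answer: 58,53 53,50 50,106 106,225 225,93 93,252

Derivation:
Round 1 (k=31): L=58 R=53
Round 2 (k=29): L=53 R=50
Round 3 (k=12): L=50 R=106
Round 4 (k=14): L=106 R=225
Round 5 (k=48): L=225 R=93
Round 6 (k=14): L=93 R=252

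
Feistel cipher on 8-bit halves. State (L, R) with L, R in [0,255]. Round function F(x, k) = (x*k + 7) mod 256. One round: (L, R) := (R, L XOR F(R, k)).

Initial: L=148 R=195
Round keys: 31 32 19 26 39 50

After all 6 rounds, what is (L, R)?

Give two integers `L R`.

Answer: 253 32

Derivation:
Round 1 (k=31): L=195 R=48
Round 2 (k=32): L=48 R=196
Round 3 (k=19): L=196 R=163
Round 4 (k=26): L=163 R=81
Round 5 (k=39): L=81 R=253
Round 6 (k=50): L=253 R=32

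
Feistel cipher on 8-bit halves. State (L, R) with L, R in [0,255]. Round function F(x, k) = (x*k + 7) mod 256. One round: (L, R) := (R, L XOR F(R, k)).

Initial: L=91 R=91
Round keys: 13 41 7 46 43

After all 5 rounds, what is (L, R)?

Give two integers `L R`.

Round 1 (k=13): L=91 R=253
Round 2 (k=41): L=253 R=215
Round 3 (k=7): L=215 R=21
Round 4 (k=46): L=21 R=26
Round 5 (k=43): L=26 R=112

Answer: 26 112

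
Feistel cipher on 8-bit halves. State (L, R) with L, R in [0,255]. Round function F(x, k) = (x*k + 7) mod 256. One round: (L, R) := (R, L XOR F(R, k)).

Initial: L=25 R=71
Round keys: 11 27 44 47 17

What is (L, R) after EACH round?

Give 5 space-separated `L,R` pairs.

Answer: 71,13 13,33 33,190 190,200 200,241

Derivation:
Round 1 (k=11): L=71 R=13
Round 2 (k=27): L=13 R=33
Round 3 (k=44): L=33 R=190
Round 4 (k=47): L=190 R=200
Round 5 (k=17): L=200 R=241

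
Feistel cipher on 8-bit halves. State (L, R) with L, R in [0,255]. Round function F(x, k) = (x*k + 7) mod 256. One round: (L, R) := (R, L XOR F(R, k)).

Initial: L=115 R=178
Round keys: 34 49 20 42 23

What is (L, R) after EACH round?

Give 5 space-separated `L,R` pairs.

Round 1 (k=34): L=178 R=216
Round 2 (k=49): L=216 R=237
Round 3 (k=20): L=237 R=83
Round 4 (k=42): L=83 R=72
Round 5 (k=23): L=72 R=44

Answer: 178,216 216,237 237,83 83,72 72,44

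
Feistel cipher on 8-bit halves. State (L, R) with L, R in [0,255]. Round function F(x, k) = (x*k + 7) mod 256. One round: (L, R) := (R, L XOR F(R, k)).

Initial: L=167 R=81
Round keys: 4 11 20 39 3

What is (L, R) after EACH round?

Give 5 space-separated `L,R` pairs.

Answer: 81,236 236,122 122,99 99,102 102,90

Derivation:
Round 1 (k=4): L=81 R=236
Round 2 (k=11): L=236 R=122
Round 3 (k=20): L=122 R=99
Round 4 (k=39): L=99 R=102
Round 5 (k=3): L=102 R=90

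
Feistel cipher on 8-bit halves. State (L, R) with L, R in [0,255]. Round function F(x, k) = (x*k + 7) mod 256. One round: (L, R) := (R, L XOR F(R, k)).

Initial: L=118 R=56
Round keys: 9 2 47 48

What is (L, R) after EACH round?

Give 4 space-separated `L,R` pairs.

Answer: 56,137 137,33 33,159 159,246

Derivation:
Round 1 (k=9): L=56 R=137
Round 2 (k=2): L=137 R=33
Round 3 (k=47): L=33 R=159
Round 4 (k=48): L=159 R=246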